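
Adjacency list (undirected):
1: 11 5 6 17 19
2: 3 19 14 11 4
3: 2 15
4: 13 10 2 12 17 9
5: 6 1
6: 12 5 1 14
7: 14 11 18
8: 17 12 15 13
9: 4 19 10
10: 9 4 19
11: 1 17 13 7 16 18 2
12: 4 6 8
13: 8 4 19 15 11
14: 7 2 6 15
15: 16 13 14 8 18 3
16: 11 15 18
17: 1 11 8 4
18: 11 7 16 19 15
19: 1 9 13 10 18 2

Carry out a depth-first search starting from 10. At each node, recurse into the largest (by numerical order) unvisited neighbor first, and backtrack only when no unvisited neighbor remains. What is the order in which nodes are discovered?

10, 19, 18, 16, 15, 14, 7, 11, 17, 8, 13, 4, 12, 6, 5, 1, 9, 2, 3

Visit 10
10 → 19
19 → 18
18 → 16
16 → 15
15 → 14
14 → 7
7 → 11
11 → 17
17 → 8
8 → 13
13 → 4
4 → 12
12 → 6
6 → 5
5 → 1
4 → 9
4 → 2
2 → 3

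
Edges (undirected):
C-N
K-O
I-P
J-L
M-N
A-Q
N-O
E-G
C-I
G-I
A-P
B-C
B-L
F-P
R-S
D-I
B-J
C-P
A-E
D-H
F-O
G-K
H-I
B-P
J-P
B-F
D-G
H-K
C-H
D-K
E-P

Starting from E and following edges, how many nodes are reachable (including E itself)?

BFS from E visits: E, A, G, P, Q, D, I, K, B, C, F, J, H, O, L, N, M
Reachable nodes: 17 of 19 total.

17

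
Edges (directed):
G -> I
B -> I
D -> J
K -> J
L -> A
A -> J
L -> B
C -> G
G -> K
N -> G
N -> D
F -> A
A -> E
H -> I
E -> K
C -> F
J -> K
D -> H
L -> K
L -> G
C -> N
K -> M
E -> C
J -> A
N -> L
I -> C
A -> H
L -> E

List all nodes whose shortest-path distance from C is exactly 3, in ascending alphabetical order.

B, E, H, J, M

Level 0: C
Level 1: F, G, N
Level 2: A, D, I, K, L
Level 3: B, E, H, J, M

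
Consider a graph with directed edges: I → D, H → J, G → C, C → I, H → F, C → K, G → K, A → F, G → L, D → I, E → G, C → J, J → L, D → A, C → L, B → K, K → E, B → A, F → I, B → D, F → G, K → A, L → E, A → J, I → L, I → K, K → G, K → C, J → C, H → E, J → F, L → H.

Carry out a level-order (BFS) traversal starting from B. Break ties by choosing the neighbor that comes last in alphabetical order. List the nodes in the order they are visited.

Visit B; enqueue K, D, A → queue [K, D, A]
Visit K; enqueue G, E, C → queue [D, A, G, E, C]
Visit D; enqueue I → queue [A, G, E, C, I]
Visit A; enqueue J, F → queue [G, E, C, I, J, F]
Visit G; enqueue L → queue [E, C, I, J, F, L]
Visit E → queue [C, I, J, F, L]
Visit C → queue [I, J, F, L]
Visit I → queue [J, F, L]
Visit J → queue [F, L]
Visit F → queue [L]
Visit L; enqueue H → queue [H]
Visit H → queue []

B K D A G E C I J F L H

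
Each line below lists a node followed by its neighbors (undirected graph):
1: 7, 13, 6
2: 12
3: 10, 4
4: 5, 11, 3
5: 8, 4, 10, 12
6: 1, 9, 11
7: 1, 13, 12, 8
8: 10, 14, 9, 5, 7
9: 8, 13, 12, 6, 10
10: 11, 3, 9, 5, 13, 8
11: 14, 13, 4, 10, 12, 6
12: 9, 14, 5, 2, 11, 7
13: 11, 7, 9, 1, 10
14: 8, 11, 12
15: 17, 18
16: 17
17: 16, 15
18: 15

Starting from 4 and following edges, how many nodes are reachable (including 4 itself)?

14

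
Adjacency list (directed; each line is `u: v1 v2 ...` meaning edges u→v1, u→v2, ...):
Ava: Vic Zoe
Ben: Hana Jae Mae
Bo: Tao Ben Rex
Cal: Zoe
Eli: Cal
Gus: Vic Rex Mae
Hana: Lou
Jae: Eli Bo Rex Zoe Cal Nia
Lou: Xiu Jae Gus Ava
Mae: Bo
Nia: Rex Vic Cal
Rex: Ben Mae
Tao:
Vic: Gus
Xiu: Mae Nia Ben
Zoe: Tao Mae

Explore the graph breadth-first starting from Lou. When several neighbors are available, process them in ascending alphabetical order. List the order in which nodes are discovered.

Visit Lou; enqueue Ava, Gus, Jae, Xiu → queue [Ava, Gus, Jae, Xiu]
Visit Ava; enqueue Vic, Zoe → queue [Gus, Jae, Xiu, Vic, Zoe]
Visit Gus; enqueue Mae, Rex → queue [Jae, Xiu, Vic, Zoe, Mae, Rex]
Visit Jae; enqueue Bo, Cal, Eli, Nia → queue [Xiu, Vic, Zoe, Mae, Rex, Bo, Cal, Eli, Nia]
Visit Xiu; enqueue Ben → queue [Vic, Zoe, Mae, Rex, Bo, Cal, Eli, Nia, Ben]
Visit Vic → queue [Zoe, Mae, Rex, Bo, Cal, Eli, Nia, Ben]
Visit Zoe; enqueue Tao → queue [Mae, Rex, Bo, Cal, Eli, Nia, Ben, Tao]
Visit Mae → queue [Rex, Bo, Cal, Eli, Nia, Ben, Tao]
Visit Rex → queue [Bo, Cal, Eli, Nia, Ben, Tao]
Visit Bo → queue [Cal, Eli, Nia, Ben, Tao]
Visit Cal → queue [Eli, Nia, Ben, Tao]
Visit Eli → queue [Nia, Ben, Tao]
Visit Nia → queue [Ben, Tao]
Visit Ben; enqueue Hana → queue [Tao, Hana]
Visit Tao → queue [Hana]
Visit Hana → queue []

Lou Ava Gus Jae Xiu Vic Zoe Mae Rex Bo Cal Eli Nia Ben Tao Hana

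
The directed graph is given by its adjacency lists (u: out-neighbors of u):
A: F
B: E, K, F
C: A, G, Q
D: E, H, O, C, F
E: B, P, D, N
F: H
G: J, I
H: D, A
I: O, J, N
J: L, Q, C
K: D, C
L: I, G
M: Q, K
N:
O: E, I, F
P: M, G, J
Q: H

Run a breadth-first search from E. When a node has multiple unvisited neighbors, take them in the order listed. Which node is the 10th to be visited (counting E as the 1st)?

Visit E; enqueue B, P, D, N → queue [B, P, D, N]
Visit B; enqueue K, F → queue [P, D, N, K, F]
Visit P; enqueue M, G, J → queue [D, N, K, F, M, G, J]
Visit D; enqueue H, O, C → queue [N, K, F, M, G, J, H, O, C]
Visit N → queue [K, F, M, G, J, H, O, C]
Visit K → queue [F, M, G, J, H, O, C]
Visit F → queue [M, G, J, H, O, C]
Visit M; enqueue Q → queue [G, J, H, O, C, Q]
Visit G; enqueue I → queue [J, H, O, C, Q, I]
Visit J; enqueue L → queue [H, O, C, Q, I, L]
Visit H; enqueue A → queue [O, C, Q, I, L, A]
Visit O → queue [C, Q, I, L, A]
Visit C → queue [Q, I, L, A]
Visit Q → queue [I, L, A]
Visit I → queue [L, A]
Visit L → queue [A]
Visit A → queue []

Visit order: E, B, P, D, N, K, F, M, G, J, H, O, C, Q, I, L, A

J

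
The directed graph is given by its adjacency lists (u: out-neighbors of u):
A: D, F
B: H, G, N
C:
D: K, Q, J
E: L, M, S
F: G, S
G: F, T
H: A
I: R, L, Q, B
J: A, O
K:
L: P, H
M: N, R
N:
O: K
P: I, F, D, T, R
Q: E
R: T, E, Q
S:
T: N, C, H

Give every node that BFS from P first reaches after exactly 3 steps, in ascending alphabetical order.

A, M, O

Level 0: P
Level 1: D, F, I, R, T
Level 2: B, C, E, G, H, J, K, L, N, Q, S
Level 3: A, M, O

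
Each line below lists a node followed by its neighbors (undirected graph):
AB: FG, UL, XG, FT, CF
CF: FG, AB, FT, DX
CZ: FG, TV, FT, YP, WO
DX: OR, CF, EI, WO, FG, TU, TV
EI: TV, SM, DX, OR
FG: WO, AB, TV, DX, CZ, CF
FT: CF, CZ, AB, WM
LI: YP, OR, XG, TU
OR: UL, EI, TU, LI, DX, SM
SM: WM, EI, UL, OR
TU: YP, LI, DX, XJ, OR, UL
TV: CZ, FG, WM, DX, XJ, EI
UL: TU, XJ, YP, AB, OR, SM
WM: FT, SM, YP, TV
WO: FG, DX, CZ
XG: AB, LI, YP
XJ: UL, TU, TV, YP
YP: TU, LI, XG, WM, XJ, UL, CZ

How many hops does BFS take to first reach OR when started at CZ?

Level 0: CZ
Level 1: FG, FT, TV, WO, YP
Level 2: AB, CF, DX, EI, LI, TU, UL, WM, XG, XJ
Level 3: OR, SM
OR first appears at level 3.

3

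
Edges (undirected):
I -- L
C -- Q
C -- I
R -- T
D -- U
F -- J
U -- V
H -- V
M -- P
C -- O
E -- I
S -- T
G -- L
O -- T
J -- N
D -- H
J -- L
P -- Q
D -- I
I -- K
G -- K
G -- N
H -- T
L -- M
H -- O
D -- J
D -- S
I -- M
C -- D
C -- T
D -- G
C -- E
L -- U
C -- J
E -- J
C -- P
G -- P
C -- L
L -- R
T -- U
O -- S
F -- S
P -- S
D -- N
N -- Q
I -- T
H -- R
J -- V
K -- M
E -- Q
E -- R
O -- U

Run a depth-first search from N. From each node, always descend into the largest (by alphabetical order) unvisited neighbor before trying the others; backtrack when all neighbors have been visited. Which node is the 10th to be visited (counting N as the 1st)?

Visit N
N → Q
Q → P
P → S
S → T
T → U
U → V
V → J
J → L
L → R
R → H
H → O
O → C
C → I
I → M
M → K
K → G
G → D
I → E
J → F

Visit order: N, Q, P, S, T, U, V, J, L, R, H, O, C, I, M, K, G, D, E, F

R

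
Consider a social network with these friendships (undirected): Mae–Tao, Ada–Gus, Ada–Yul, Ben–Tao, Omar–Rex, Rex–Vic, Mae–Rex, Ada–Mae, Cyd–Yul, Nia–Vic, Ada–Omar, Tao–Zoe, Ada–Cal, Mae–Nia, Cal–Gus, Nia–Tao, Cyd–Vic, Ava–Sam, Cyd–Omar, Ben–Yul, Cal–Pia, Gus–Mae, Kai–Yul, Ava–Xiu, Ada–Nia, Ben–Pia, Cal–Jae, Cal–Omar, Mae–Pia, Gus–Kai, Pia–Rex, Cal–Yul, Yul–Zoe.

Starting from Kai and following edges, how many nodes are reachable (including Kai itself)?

BFS from Kai visits: Kai, Yul, Gus, Zoe, Cyd, Cal, Ben, Ada, Mae, Tao, Vic, Omar, Pia, Jae, Nia, Rex
Reachable nodes: 16 of 19 total.

16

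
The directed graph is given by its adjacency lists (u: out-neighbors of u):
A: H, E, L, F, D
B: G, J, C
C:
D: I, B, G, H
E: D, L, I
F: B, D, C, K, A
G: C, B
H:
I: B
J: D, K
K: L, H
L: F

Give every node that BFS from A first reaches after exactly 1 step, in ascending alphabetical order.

Level 0: A
Level 1: D, E, F, H, L
Level 2: B, C, G, I, K
Level 3: J

D, E, F, H, L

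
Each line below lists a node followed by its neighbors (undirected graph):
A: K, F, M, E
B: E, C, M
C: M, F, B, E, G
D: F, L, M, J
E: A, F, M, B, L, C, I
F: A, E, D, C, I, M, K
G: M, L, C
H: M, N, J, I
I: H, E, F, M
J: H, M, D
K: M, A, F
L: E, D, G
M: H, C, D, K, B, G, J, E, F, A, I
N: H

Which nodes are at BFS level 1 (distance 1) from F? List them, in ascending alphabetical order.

Level 0: F
Level 1: A, C, D, E, I, K, M
Level 2: B, G, H, J, L
Level 3: N

A, C, D, E, I, K, M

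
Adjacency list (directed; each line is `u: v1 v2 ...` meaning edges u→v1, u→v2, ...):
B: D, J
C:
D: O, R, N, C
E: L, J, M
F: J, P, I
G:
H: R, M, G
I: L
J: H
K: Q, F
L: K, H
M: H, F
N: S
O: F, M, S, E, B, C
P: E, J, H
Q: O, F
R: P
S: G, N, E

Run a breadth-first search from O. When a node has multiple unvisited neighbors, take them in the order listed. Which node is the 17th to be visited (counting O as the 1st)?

K

Visit O; enqueue F, M, S, E, B, C → queue [F, M, S, E, B, C]
Visit F; enqueue J, P, I → queue [M, S, E, B, C, J, P, I]
Visit M; enqueue H → queue [S, E, B, C, J, P, I, H]
Visit S; enqueue G, N → queue [E, B, C, J, P, I, H, G, N]
Visit E; enqueue L → queue [B, C, J, P, I, H, G, N, L]
Visit B; enqueue D → queue [C, J, P, I, H, G, N, L, D]
Visit C → queue [J, P, I, H, G, N, L, D]
Visit J → queue [P, I, H, G, N, L, D]
Visit P → queue [I, H, G, N, L, D]
Visit I → queue [H, G, N, L, D]
Visit H; enqueue R → queue [G, N, L, D, R]
Visit G → queue [N, L, D, R]
Visit N → queue [L, D, R]
Visit L; enqueue K → queue [D, R, K]
Visit D → queue [R, K]
Visit R → queue [K]
Visit K; enqueue Q → queue [Q]
Visit Q → queue []

Visit order: O, F, M, S, E, B, C, J, P, I, H, G, N, L, D, R, K, Q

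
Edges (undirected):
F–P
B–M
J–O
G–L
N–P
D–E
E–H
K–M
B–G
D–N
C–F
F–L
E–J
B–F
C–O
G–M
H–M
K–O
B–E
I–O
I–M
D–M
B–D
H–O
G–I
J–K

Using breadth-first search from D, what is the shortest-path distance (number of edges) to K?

2

Level 0: D
Level 1: B, E, M, N
Level 2: F, G, H, I, J, K, P
Level 3: C, L, O
K first appears at level 2.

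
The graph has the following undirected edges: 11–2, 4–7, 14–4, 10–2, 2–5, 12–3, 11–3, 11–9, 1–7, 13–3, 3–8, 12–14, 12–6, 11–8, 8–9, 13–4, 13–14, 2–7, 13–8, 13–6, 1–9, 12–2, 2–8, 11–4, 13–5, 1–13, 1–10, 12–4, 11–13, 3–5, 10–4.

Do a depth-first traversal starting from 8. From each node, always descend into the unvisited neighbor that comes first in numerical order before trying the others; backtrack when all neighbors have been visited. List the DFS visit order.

Visit 8
8 → 2
2 → 5
5 → 3
3 → 11
11 → 4
4 → 7
7 → 1
1 → 9
1 → 10
1 → 13
13 → 6
6 → 12
12 → 14

8, 2, 5, 3, 11, 4, 7, 1, 9, 10, 13, 6, 12, 14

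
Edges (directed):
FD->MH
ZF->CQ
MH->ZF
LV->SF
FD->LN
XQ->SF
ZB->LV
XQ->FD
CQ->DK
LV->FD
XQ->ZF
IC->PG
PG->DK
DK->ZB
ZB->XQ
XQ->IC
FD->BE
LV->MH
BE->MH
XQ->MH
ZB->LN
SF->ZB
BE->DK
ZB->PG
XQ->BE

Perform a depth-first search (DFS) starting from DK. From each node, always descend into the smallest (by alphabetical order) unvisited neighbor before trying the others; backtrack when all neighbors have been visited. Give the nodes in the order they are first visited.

DK, ZB, LN, LV, FD, BE, MH, ZF, CQ, SF, PG, XQ, IC

Visit DK
DK → ZB
ZB → LN
ZB → LV
LV → FD
FD → BE
BE → MH
MH → ZF
ZF → CQ
LV → SF
ZB → PG
ZB → XQ
XQ → IC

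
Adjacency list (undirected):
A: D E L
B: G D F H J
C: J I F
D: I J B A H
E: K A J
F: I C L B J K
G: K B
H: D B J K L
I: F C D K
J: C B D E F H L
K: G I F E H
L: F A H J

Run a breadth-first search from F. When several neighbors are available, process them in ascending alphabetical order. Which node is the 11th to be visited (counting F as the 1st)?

Visit F; enqueue B, C, I, J, K, L → queue [B, C, I, J, K, L]
Visit B; enqueue D, G, H → queue [C, I, J, K, L, D, G, H]
Visit C → queue [I, J, K, L, D, G, H]
Visit I → queue [J, K, L, D, G, H]
Visit J; enqueue E → queue [K, L, D, G, H, E]
Visit K → queue [L, D, G, H, E]
Visit L; enqueue A → queue [D, G, H, E, A]
Visit D → queue [G, H, E, A]
Visit G → queue [H, E, A]
Visit H → queue [E, A]
Visit E → queue [A]
Visit A → queue []

Visit order: F, B, C, I, J, K, L, D, G, H, E, A

E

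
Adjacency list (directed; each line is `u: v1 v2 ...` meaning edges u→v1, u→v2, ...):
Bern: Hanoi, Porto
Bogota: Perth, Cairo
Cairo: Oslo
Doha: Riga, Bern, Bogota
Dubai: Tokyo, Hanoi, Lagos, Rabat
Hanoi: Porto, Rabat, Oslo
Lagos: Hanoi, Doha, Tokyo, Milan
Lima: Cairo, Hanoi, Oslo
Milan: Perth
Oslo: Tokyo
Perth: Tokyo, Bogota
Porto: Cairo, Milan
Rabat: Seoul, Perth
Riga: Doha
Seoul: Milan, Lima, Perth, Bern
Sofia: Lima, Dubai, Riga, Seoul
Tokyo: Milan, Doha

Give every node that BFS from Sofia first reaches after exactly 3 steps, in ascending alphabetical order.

Level 0: Sofia
Level 1: Dubai, Lima, Riga, Seoul
Level 2: Bern, Cairo, Doha, Hanoi, Lagos, Milan, Oslo, Perth, Rabat, Tokyo
Level 3: Bogota, Porto

Bogota, Porto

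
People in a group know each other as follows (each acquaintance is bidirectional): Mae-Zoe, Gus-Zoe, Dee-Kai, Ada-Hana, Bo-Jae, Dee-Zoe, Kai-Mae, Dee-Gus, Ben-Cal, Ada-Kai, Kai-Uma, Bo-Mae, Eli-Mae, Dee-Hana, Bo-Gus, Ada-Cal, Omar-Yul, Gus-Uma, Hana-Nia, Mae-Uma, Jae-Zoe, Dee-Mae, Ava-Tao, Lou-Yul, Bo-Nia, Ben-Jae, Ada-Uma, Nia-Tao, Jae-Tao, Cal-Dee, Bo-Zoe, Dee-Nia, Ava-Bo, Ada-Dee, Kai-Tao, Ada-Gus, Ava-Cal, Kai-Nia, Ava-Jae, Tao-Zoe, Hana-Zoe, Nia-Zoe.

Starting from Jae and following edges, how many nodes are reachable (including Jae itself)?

16

BFS from Jae visits: Jae, Ava, Ben, Bo, Tao, Zoe, Cal, Gus, Mae, Nia, Kai, Dee, Hana, Ada, Uma, Eli
Reachable nodes: 16 of 19 total.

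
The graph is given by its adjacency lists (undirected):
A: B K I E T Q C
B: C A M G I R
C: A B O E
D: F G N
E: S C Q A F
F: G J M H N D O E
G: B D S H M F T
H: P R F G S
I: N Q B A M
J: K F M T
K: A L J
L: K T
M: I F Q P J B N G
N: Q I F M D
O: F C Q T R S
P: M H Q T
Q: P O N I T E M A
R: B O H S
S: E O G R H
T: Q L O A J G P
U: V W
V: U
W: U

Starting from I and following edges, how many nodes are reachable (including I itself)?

20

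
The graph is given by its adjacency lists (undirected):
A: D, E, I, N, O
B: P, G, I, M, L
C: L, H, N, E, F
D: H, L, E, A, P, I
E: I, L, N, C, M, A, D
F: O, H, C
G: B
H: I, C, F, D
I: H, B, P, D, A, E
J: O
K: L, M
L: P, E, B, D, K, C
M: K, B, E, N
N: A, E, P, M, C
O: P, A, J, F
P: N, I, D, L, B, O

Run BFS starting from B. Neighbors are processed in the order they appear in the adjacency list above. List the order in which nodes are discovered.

Visit B; enqueue P, G, I, M, L → queue [P, G, I, M, L]
Visit P; enqueue N, D, O → queue [G, I, M, L, N, D, O]
Visit G → queue [I, M, L, N, D, O]
Visit I; enqueue H, A, E → queue [M, L, N, D, O, H, A, E]
Visit M; enqueue K → queue [L, N, D, O, H, A, E, K]
Visit L; enqueue C → queue [N, D, O, H, A, E, K, C]
Visit N → queue [D, O, H, A, E, K, C]
Visit D → queue [O, H, A, E, K, C]
Visit O; enqueue J, F → queue [H, A, E, K, C, J, F]
Visit H → queue [A, E, K, C, J, F]
Visit A → queue [E, K, C, J, F]
Visit E → queue [K, C, J, F]
Visit K → queue [C, J, F]
Visit C → queue [J, F]
Visit J → queue [F]
Visit F → queue []

B, P, G, I, M, L, N, D, O, H, A, E, K, C, J, F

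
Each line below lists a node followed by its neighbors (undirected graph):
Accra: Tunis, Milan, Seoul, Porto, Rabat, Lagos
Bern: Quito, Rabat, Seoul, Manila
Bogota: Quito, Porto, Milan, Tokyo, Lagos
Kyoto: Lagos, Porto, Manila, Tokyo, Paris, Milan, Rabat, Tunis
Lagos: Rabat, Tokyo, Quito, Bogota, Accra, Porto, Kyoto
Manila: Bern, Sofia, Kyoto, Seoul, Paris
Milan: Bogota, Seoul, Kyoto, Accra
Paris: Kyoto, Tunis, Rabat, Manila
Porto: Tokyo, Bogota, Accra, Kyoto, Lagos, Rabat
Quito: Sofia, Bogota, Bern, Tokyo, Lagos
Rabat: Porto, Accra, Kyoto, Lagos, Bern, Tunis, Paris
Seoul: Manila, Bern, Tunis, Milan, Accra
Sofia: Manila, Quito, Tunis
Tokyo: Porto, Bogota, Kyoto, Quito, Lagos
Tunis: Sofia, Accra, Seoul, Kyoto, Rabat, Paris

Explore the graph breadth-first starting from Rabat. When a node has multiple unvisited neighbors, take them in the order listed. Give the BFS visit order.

Rabat -> Porto -> Accra -> Kyoto -> Lagos -> Bern -> Tunis -> Paris -> Tokyo -> Bogota -> Milan -> Seoul -> Manila -> Quito -> Sofia

Visit Rabat; enqueue Porto, Accra, Kyoto, Lagos, Bern, Tunis, Paris → queue [Porto, Accra, Kyoto, Lagos, Bern, Tunis, Paris]
Visit Porto; enqueue Tokyo, Bogota → queue [Accra, Kyoto, Lagos, Bern, Tunis, Paris, Tokyo, Bogota]
Visit Accra; enqueue Milan, Seoul → queue [Kyoto, Lagos, Bern, Tunis, Paris, Tokyo, Bogota, Milan, Seoul]
Visit Kyoto; enqueue Manila → queue [Lagos, Bern, Tunis, Paris, Tokyo, Bogota, Milan, Seoul, Manila]
Visit Lagos; enqueue Quito → queue [Bern, Tunis, Paris, Tokyo, Bogota, Milan, Seoul, Manila, Quito]
Visit Bern → queue [Tunis, Paris, Tokyo, Bogota, Milan, Seoul, Manila, Quito]
Visit Tunis; enqueue Sofia → queue [Paris, Tokyo, Bogota, Milan, Seoul, Manila, Quito, Sofia]
Visit Paris → queue [Tokyo, Bogota, Milan, Seoul, Manila, Quito, Sofia]
Visit Tokyo → queue [Bogota, Milan, Seoul, Manila, Quito, Sofia]
Visit Bogota → queue [Milan, Seoul, Manila, Quito, Sofia]
Visit Milan → queue [Seoul, Manila, Quito, Sofia]
Visit Seoul → queue [Manila, Quito, Sofia]
Visit Manila → queue [Quito, Sofia]
Visit Quito → queue [Sofia]
Visit Sofia → queue []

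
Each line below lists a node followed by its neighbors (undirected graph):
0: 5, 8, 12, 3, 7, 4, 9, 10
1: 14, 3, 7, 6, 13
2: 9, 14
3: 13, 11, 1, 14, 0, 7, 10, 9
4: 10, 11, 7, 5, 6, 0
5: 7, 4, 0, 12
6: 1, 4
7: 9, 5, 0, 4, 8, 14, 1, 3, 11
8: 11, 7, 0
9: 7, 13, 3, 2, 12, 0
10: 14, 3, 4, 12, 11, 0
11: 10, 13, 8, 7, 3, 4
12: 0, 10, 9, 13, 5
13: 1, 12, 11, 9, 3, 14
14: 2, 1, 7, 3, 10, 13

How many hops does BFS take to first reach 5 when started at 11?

Level 0: 11
Level 1: 3, 4, 7, 8, 10, 13
Level 2: 0, 1, 5, 6, 9, 12, 14
Level 3: 2
5 first appears at level 2.

2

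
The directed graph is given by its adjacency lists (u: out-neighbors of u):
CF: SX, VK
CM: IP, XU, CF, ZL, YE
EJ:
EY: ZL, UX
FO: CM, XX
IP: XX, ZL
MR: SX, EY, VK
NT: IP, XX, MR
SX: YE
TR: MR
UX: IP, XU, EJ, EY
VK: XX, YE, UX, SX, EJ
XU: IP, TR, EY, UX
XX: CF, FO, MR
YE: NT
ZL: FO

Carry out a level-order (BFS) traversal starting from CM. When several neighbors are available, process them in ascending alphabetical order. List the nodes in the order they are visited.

CM, CF, IP, XU, YE, ZL, SX, VK, XX, EY, TR, UX, NT, FO, EJ, MR

Visit CM; enqueue CF, IP, XU, YE, ZL → queue [CF, IP, XU, YE, ZL]
Visit CF; enqueue SX, VK → queue [IP, XU, YE, ZL, SX, VK]
Visit IP; enqueue XX → queue [XU, YE, ZL, SX, VK, XX]
Visit XU; enqueue EY, TR, UX → queue [YE, ZL, SX, VK, XX, EY, TR, UX]
Visit YE; enqueue NT → queue [ZL, SX, VK, XX, EY, TR, UX, NT]
Visit ZL; enqueue FO → queue [SX, VK, XX, EY, TR, UX, NT, FO]
Visit SX → queue [VK, XX, EY, TR, UX, NT, FO]
Visit VK; enqueue EJ → queue [XX, EY, TR, UX, NT, FO, EJ]
Visit XX; enqueue MR → queue [EY, TR, UX, NT, FO, EJ, MR]
Visit EY → queue [TR, UX, NT, FO, EJ, MR]
Visit TR → queue [UX, NT, FO, EJ, MR]
Visit UX → queue [NT, FO, EJ, MR]
Visit NT → queue [FO, EJ, MR]
Visit FO → queue [EJ, MR]
Visit EJ → queue [MR]
Visit MR → queue []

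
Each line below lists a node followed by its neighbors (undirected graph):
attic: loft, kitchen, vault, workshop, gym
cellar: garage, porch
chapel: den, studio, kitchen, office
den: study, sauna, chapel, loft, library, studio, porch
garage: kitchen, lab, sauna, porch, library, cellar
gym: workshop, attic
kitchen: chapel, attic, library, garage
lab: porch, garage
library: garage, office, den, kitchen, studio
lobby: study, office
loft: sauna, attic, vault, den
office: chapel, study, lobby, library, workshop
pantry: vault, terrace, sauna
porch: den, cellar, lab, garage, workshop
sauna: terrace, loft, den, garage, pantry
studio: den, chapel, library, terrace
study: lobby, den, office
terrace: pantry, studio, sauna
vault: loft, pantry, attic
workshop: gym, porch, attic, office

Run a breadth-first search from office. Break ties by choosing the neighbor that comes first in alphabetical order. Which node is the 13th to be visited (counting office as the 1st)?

porch

Visit office; enqueue chapel, library, lobby, study, workshop → queue [chapel, library, lobby, study, workshop]
Visit chapel; enqueue den, kitchen, studio → queue [library, lobby, study, workshop, den, kitchen, studio]
Visit library; enqueue garage → queue [lobby, study, workshop, den, kitchen, studio, garage]
Visit lobby → queue [study, workshop, den, kitchen, studio, garage]
Visit study → queue [workshop, den, kitchen, studio, garage]
Visit workshop; enqueue attic, gym, porch → queue [den, kitchen, studio, garage, attic, gym, porch]
Visit den; enqueue loft, sauna → queue [kitchen, studio, garage, attic, gym, porch, loft, sauna]
Visit kitchen → queue [studio, garage, attic, gym, porch, loft, sauna]
Visit studio; enqueue terrace → queue [garage, attic, gym, porch, loft, sauna, terrace]
Visit garage; enqueue cellar, lab → queue [attic, gym, porch, loft, sauna, terrace, cellar, lab]
Visit attic; enqueue vault → queue [gym, porch, loft, sauna, terrace, cellar, lab, vault]
Visit gym → queue [porch, loft, sauna, terrace, cellar, lab, vault]
Visit porch → queue [loft, sauna, terrace, cellar, lab, vault]
Visit loft → queue [sauna, terrace, cellar, lab, vault]
Visit sauna; enqueue pantry → queue [terrace, cellar, lab, vault, pantry]
Visit terrace → queue [cellar, lab, vault, pantry]
Visit cellar → queue [lab, vault, pantry]
Visit lab → queue [vault, pantry]
Visit vault → queue [pantry]
Visit pantry → queue []

Visit order: office, chapel, library, lobby, study, workshop, den, kitchen, studio, garage, attic, gym, porch, loft, sauna, terrace, cellar, lab, vault, pantry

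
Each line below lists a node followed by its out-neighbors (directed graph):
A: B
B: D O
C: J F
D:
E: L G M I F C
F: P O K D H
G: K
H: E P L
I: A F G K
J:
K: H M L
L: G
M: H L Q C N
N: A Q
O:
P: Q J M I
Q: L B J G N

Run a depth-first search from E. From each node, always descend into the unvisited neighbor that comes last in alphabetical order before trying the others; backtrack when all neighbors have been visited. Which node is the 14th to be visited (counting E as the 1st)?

J

Visit E
E → M
M → Q
Q → N
N → A
A → B
B → O
B → D
Q → L
L → G
G → K
K → H
H → P
P → J
P → I
I → F
M → C

Visit order: E, M, Q, N, A, B, O, D, L, G, K, H, P, J, I, F, C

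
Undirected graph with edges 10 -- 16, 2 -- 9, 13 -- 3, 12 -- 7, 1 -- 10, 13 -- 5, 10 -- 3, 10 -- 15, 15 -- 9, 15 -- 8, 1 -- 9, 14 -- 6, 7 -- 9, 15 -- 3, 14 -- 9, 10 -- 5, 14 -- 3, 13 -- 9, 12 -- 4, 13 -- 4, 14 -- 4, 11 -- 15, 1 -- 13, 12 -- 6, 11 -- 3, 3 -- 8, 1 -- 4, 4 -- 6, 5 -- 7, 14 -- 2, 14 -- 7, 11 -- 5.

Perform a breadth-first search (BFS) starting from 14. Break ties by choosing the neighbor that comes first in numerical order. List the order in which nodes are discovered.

14 → 2 → 3 → 4 → 6 → 7 → 9 → 8 → 10 → 11 → 13 → 15 → 1 → 12 → 5 → 16

Visit 14; enqueue 2, 3, 4, 6, 7, 9 → queue [2, 3, 4, 6, 7, 9]
Visit 2 → queue [3, 4, 6, 7, 9]
Visit 3; enqueue 8, 10, 11, 13, 15 → queue [4, 6, 7, 9, 8, 10, 11, 13, 15]
Visit 4; enqueue 1, 12 → queue [6, 7, 9, 8, 10, 11, 13, 15, 1, 12]
Visit 6 → queue [7, 9, 8, 10, 11, 13, 15, 1, 12]
Visit 7; enqueue 5 → queue [9, 8, 10, 11, 13, 15, 1, 12, 5]
Visit 9 → queue [8, 10, 11, 13, 15, 1, 12, 5]
Visit 8 → queue [10, 11, 13, 15, 1, 12, 5]
Visit 10; enqueue 16 → queue [11, 13, 15, 1, 12, 5, 16]
Visit 11 → queue [13, 15, 1, 12, 5, 16]
Visit 13 → queue [15, 1, 12, 5, 16]
Visit 15 → queue [1, 12, 5, 16]
Visit 1 → queue [12, 5, 16]
Visit 12 → queue [5, 16]
Visit 5 → queue [16]
Visit 16 → queue []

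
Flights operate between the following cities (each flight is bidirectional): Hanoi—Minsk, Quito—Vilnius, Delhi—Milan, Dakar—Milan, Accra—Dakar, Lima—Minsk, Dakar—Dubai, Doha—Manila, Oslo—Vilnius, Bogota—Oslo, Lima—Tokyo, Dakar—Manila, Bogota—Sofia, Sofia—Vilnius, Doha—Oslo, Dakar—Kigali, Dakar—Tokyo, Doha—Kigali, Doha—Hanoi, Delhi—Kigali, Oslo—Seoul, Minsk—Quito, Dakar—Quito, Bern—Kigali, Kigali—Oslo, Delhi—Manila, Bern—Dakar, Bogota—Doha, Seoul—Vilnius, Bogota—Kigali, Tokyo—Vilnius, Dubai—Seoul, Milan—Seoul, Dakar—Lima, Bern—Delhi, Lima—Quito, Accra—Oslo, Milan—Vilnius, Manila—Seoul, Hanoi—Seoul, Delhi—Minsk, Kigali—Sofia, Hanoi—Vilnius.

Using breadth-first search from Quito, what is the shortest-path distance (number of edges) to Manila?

2

Level 0: Quito
Level 1: Dakar, Lima, Minsk, Vilnius
Level 2: Accra, Bern, Delhi, Dubai, Hanoi, Kigali, Manila, Milan, Oslo, Seoul, Sofia, Tokyo
Level 3: Bogota, Doha
Manila first appears at level 2.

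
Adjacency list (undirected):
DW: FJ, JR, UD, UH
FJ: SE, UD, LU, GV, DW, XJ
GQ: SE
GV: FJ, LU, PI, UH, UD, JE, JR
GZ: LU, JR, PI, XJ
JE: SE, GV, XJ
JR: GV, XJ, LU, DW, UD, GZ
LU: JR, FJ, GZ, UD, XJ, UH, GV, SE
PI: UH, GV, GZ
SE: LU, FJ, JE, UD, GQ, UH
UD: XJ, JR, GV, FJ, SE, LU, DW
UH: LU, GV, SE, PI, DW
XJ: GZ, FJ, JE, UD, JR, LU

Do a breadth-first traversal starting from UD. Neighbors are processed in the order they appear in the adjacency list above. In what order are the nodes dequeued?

Visit UD; enqueue XJ, JR, GV, FJ, SE, LU, DW → queue [XJ, JR, GV, FJ, SE, LU, DW]
Visit XJ; enqueue GZ, JE → queue [JR, GV, FJ, SE, LU, DW, GZ, JE]
Visit JR → queue [GV, FJ, SE, LU, DW, GZ, JE]
Visit GV; enqueue PI, UH → queue [FJ, SE, LU, DW, GZ, JE, PI, UH]
Visit FJ → queue [SE, LU, DW, GZ, JE, PI, UH]
Visit SE; enqueue GQ → queue [LU, DW, GZ, JE, PI, UH, GQ]
Visit LU → queue [DW, GZ, JE, PI, UH, GQ]
Visit DW → queue [GZ, JE, PI, UH, GQ]
Visit GZ → queue [JE, PI, UH, GQ]
Visit JE → queue [PI, UH, GQ]
Visit PI → queue [UH, GQ]
Visit UH → queue [GQ]
Visit GQ → queue []

UD → XJ → JR → GV → FJ → SE → LU → DW → GZ → JE → PI → UH → GQ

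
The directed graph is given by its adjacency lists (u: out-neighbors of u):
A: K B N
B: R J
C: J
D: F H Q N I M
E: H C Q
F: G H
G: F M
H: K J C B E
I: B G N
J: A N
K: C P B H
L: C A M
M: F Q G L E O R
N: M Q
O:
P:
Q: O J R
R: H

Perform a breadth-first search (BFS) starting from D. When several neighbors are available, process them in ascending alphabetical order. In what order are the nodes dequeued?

Visit D; enqueue F, H, I, M, N, Q → queue [F, H, I, M, N, Q]
Visit F; enqueue G → queue [H, I, M, N, Q, G]
Visit H; enqueue B, C, E, J, K → queue [I, M, N, Q, G, B, C, E, J, K]
Visit I → queue [M, N, Q, G, B, C, E, J, K]
Visit M; enqueue L, O, R → queue [N, Q, G, B, C, E, J, K, L, O, R]
Visit N → queue [Q, G, B, C, E, J, K, L, O, R]
Visit Q → queue [G, B, C, E, J, K, L, O, R]
Visit G → queue [B, C, E, J, K, L, O, R]
Visit B → queue [C, E, J, K, L, O, R]
Visit C → queue [E, J, K, L, O, R]
Visit E → queue [J, K, L, O, R]
Visit J; enqueue A → queue [K, L, O, R, A]
Visit K; enqueue P → queue [L, O, R, A, P]
Visit L → queue [O, R, A, P]
Visit O → queue [R, A, P]
Visit R → queue [A, P]
Visit A → queue [P]
Visit P → queue []

D F H I M N Q G B C E J K L O R A P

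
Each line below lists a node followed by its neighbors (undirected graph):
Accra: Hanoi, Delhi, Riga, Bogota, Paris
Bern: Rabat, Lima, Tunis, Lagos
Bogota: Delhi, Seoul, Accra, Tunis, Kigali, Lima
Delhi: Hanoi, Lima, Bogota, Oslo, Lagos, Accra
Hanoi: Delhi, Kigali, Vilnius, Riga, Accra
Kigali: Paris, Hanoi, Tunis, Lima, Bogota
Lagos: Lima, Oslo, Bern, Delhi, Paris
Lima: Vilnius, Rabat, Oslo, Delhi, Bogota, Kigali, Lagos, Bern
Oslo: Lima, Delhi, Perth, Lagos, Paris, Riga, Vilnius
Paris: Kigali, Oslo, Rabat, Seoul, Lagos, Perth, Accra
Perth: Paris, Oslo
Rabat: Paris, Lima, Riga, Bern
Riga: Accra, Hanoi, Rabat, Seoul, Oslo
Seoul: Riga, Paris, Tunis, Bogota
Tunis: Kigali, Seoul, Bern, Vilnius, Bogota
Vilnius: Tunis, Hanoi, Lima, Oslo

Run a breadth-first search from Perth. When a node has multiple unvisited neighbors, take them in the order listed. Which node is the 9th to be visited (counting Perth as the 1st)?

Visit Perth; enqueue Paris, Oslo → queue [Paris, Oslo]
Visit Paris; enqueue Kigali, Rabat, Seoul, Lagos, Accra → queue [Oslo, Kigali, Rabat, Seoul, Lagos, Accra]
Visit Oslo; enqueue Lima, Delhi, Riga, Vilnius → queue [Kigali, Rabat, Seoul, Lagos, Accra, Lima, Delhi, Riga, Vilnius]
Visit Kigali; enqueue Hanoi, Tunis, Bogota → queue [Rabat, Seoul, Lagos, Accra, Lima, Delhi, Riga, Vilnius, Hanoi, Tunis, Bogota]
Visit Rabat; enqueue Bern → queue [Seoul, Lagos, Accra, Lima, Delhi, Riga, Vilnius, Hanoi, Tunis, Bogota, Bern]
Visit Seoul → queue [Lagos, Accra, Lima, Delhi, Riga, Vilnius, Hanoi, Tunis, Bogota, Bern]
Visit Lagos → queue [Accra, Lima, Delhi, Riga, Vilnius, Hanoi, Tunis, Bogota, Bern]
Visit Accra → queue [Lima, Delhi, Riga, Vilnius, Hanoi, Tunis, Bogota, Bern]
Visit Lima → queue [Delhi, Riga, Vilnius, Hanoi, Tunis, Bogota, Bern]
Visit Delhi → queue [Riga, Vilnius, Hanoi, Tunis, Bogota, Bern]
Visit Riga → queue [Vilnius, Hanoi, Tunis, Bogota, Bern]
Visit Vilnius → queue [Hanoi, Tunis, Bogota, Bern]
Visit Hanoi → queue [Tunis, Bogota, Bern]
Visit Tunis → queue [Bogota, Bern]
Visit Bogota → queue [Bern]
Visit Bern → queue []

Visit order: Perth, Paris, Oslo, Kigali, Rabat, Seoul, Lagos, Accra, Lima, Delhi, Riga, Vilnius, Hanoi, Tunis, Bogota, Bern

Lima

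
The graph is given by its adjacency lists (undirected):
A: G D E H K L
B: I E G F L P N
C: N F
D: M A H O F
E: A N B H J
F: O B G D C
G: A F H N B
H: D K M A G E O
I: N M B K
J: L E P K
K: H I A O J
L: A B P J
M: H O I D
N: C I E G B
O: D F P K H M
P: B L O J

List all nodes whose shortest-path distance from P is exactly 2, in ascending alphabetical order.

Level 0: P
Level 1: B, J, L, O
Level 2: A, D, E, F, G, H, I, K, M, N
Level 3: C

A, D, E, F, G, H, I, K, M, N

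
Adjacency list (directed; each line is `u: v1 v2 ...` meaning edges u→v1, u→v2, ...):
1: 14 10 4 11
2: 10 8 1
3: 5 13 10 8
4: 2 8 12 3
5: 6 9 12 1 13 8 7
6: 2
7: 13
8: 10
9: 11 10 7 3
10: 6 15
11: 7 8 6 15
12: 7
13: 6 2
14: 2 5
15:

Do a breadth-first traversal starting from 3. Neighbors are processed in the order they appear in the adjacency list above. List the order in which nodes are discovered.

Visit 3; enqueue 5, 13, 10, 8 → queue [5, 13, 10, 8]
Visit 5; enqueue 6, 9, 12, 1, 7 → queue [13, 10, 8, 6, 9, 12, 1, 7]
Visit 13; enqueue 2 → queue [10, 8, 6, 9, 12, 1, 7, 2]
Visit 10; enqueue 15 → queue [8, 6, 9, 12, 1, 7, 2, 15]
Visit 8 → queue [6, 9, 12, 1, 7, 2, 15]
Visit 6 → queue [9, 12, 1, 7, 2, 15]
Visit 9; enqueue 11 → queue [12, 1, 7, 2, 15, 11]
Visit 12 → queue [1, 7, 2, 15, 11]
Visit 1; enqueue 14, 4 → queue [7, 2, 15, 11, 14, 4]
Visit 7 → queue [2, 15, 11, 14, 4]
Visit 2 → queue [15, 11, 14, 4]
Visit 15 → queue [11, 14, 4]
Visit 11 → queue [14, 4]
Visit 14 → queue [4]
Visit 4 → queue []

3 5 13 10 8 6 9 12 1 7 2 15 11 14 4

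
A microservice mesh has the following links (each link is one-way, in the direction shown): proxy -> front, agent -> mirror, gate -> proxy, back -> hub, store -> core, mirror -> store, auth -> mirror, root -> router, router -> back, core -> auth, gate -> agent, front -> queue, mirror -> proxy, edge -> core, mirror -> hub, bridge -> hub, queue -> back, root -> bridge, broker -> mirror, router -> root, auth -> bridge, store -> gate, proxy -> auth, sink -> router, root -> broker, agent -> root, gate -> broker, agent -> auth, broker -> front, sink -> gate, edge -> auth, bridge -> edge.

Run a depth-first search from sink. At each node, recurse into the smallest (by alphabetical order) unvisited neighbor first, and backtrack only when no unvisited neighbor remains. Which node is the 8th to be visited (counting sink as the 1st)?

Visit sink
sink → gate
gate → agent
agent → auth
auth → bridge
bridge → edge
edge → core
bridge → hub
auth → mirror
mirror → proxy
proxy → front
front → queue
queue → back
mirror → store
agent → root
root → broker
root → router

Visit order: sink, gate, agent, auth, bridge, edge, core, hub, mirror, proxy, front, queue, back, store, root, broker, router

hub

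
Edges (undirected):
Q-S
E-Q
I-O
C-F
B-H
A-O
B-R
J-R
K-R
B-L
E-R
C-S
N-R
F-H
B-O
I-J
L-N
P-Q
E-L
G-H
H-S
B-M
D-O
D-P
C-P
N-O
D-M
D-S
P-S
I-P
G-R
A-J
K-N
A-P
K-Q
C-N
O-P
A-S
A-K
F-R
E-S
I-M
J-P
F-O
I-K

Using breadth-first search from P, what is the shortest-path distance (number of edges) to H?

2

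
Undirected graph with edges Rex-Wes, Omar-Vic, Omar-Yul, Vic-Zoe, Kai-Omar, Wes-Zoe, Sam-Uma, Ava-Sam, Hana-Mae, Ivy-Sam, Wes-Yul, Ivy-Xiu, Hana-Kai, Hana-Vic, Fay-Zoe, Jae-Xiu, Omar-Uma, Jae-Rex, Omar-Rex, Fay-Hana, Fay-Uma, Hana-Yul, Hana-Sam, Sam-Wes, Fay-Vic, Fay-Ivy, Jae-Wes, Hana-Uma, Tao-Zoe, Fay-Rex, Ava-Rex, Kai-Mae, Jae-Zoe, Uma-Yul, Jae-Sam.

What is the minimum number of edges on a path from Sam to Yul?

Level 0: Sam
Level 1: Ava, Hana, Ivy, Jae, Uma, Wes
Level 2: Fay, Kai, Mae, Omar, Rex, Vic, Xiu, Yul, Zoe
Level 3: Tao
Yul first appears at level 2.

2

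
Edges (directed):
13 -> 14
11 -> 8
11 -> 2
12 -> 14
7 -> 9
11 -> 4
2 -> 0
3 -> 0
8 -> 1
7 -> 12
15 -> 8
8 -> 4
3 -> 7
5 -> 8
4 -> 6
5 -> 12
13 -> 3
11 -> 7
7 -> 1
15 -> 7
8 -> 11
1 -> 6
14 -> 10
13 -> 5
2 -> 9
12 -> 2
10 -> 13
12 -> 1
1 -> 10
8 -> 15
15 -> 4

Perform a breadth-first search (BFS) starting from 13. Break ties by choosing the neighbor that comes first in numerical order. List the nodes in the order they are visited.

Visit 13; enqueue 3, 5, 14 → queue [3, 5, 14]
Visit 3; enqueue 0, 7 → queue [5, 14, 0, 7]
Visit 5; enqueue 8, 12 → queue [14, 0, 7, 8, 12]
Visit 14; enqueue 10 → queue [0, 7, 8, 12, 10]
Visit 0 → queue [7, 8, 12, 10]
Visit 7; enqueue 1, 9 → queue [8, 12, 10, 1, 9]
Visit 8; enqueue 4, 11, 15 → queue [12, 10, 1, 9, 4, 11, 15]
Visit 12; enqueue 2 → queue [10, 1, 9, 4, 11, 15, 2]
Visit 10 → queue [1, 9, 4, 11, 15, 2]
Visit 1; enqueue 6 → queue [9, 4, 11, 15, 2, 6]
Visit 9 → queue [4, 11, 15, 2, 6]
Visit 4 → queue [11, 15, 2, 6]
Visit 11 → queue [15, 2, 6]
Visit 15 → queue [2, 6]
Visit 2 → queue [6]
Visit 6 → queue []

13, 3, 5, 14, 0, 7, 8, 12, 10, 1, 9, 4, 11, 15, 2, 6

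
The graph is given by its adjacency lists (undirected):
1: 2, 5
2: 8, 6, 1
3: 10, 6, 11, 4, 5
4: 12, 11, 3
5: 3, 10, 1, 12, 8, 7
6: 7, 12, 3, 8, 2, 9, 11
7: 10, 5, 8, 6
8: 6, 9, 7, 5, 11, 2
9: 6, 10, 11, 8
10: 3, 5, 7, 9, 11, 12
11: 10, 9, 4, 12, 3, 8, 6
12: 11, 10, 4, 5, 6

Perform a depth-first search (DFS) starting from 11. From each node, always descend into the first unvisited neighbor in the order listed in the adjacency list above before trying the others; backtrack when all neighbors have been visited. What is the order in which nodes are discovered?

11 10 3 6 7 5 1 2 8 9 12 4

Visit 11
11 → 10
10 → 3
3 → 6
6 → 7
7 → 5
5 → 1
1 → 2
2 → 8
8 → 9
5 → 12
12 → 4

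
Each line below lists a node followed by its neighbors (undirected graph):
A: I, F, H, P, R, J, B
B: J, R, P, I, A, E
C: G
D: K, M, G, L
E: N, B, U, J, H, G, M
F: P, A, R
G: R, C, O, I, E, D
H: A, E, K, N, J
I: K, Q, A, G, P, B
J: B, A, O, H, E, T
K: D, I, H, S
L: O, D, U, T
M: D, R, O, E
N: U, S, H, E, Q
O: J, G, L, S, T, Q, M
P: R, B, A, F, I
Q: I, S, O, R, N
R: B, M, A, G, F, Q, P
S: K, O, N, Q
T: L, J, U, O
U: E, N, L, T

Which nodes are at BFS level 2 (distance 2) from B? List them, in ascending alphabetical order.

F, G, H, K, M, N, O, Q, T, U

Level 0: B
Level 1: A, E, I, J, P, R
Level 2: F, G, H, K, M, N, O, Q, T, U
Level 3: C, D, L, S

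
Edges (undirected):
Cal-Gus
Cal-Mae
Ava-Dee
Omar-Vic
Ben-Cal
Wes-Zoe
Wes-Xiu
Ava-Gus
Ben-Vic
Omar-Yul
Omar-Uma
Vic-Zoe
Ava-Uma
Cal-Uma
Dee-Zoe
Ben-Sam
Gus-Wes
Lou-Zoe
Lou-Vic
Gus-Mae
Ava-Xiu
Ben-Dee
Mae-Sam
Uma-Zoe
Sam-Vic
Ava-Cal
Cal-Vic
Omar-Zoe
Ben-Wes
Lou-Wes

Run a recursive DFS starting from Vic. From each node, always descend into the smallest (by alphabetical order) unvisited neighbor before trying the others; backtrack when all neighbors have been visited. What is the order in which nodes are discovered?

Visit Vic
Vic → Ben
Ben → Cal
Cal → Ava
Ava → Dee
Dee → Zoe
Zoe → Lou
Lou → Wes
Wes → Gus
Gus → Mae
Mae → Sam
Wes → Xiu
Zoe → Omar
Omar → Uma
Omar → Yul

Vic, Ben, Cal, Ava, Dee, Zoe, Lou, Wes, Gus, Mae, Sam, Xiu, Omar, Uma, Yul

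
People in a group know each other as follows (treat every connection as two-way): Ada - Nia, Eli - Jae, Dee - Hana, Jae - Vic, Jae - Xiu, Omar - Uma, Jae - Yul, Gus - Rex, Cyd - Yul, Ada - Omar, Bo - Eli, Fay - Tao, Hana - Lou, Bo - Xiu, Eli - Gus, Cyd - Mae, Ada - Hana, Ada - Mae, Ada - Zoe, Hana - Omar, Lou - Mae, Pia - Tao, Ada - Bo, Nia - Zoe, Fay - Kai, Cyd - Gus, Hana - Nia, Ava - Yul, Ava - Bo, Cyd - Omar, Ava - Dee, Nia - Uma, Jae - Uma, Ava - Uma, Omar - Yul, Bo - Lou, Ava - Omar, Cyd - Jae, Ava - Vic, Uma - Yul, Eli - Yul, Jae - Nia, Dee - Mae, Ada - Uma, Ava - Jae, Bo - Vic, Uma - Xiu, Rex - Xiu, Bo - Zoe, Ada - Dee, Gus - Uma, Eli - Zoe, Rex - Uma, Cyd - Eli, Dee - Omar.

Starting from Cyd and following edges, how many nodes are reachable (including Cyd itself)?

BFS from Cyd visits: Cyd, Eli, Gus, Jae, Mae, Omar, Yul, Bo, Zoe, Rex, Uma, Ava, Nia, Vic, Xiu, Ada, Dee, Lou, Hana
Reachable nodes: 19 of 23 total.

19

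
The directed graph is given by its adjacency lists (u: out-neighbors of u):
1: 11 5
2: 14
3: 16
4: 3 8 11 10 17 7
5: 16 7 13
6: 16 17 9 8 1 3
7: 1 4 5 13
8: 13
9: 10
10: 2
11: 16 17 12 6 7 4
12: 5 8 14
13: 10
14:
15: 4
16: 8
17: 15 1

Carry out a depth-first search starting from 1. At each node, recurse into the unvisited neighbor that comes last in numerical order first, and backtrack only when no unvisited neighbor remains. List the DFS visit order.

Visit 1
1 → 11
11 → 17
17 → 15
15 → 4
4 → 10
10 → 2
2 → 14
4 → 8
8 → 13
4 → 7
7 → 5
5 → 16
4 → 3
11 → 12
11 → 6
6 → 9

1, 11, 17, 15, 4, 10, 2, 14, 8, 13, 7, 5, 16, 3, 12, 6, 9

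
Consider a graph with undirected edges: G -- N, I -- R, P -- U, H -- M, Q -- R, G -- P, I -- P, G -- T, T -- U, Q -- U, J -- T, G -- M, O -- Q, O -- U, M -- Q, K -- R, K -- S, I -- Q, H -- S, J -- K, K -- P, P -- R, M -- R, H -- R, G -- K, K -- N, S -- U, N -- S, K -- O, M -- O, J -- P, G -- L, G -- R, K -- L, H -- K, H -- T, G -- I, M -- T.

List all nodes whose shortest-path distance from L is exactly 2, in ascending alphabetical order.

H, I, J, M, N, O, P, R, S, T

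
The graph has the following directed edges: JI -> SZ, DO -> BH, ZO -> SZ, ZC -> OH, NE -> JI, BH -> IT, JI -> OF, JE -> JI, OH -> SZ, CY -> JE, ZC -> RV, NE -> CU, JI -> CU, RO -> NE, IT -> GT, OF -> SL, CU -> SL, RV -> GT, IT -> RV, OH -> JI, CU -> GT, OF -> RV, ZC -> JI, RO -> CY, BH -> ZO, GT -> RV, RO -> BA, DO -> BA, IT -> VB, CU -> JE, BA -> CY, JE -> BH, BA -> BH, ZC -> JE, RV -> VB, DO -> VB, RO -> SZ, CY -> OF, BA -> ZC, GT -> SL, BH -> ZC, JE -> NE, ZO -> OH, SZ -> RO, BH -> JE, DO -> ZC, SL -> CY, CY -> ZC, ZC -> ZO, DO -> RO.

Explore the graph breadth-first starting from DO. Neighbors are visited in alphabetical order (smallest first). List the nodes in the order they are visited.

DO BA BH RO VB ZC CY IT JE ZO NE SZ JI OH RV OF GT CU SL

Visit DO; enqueue BA, BH, RO, VB, ZC → queue [BA, BH, RO, VB, ZC]
Visit BA; enqueue CY → queue [BH, RO, VB, ZC, CY]
Visit BH; enqueue IT, JE, ZO → queue [RO, VB, ZC, CY, IT, JE, ZO]
Visit RO; enqueue NE, SZ → queue [VB, ZC, CY, IT, JE, ZO, NE, SZ]
Visit VB → queue [ZC, CY, IT, JE, ZO, NE, SZ]
Visit ZC; enqueue JI, OH, RV → queue [CY, IT, JE, ZO, NE, SZ, JI, OH, RV]
Visit CY; enqueue OF → queue [IT, JE, ZO, NE, SZ, JI, OH, RV, OF]
Visit IT; enqueue GT → queue [JE, ZO, NE, SZ, JI, OH, RV, OF, GT]
Visit JE → queue [ZO, NE, SZ, JI, OH, RV, OF, GT]
Visit ZO → queue [NE, SZ, JI, OH, RV, OF, GT]
Visit NE; enqueue CU → queue [SZ, JI, OH, RV, OF, GT, CU]
Visit SZ → queue [JI, OH, RV, OF, GT, CU]
Visit JI → queue [OH, RV, OF, GT, CU]
Visit OH → queue [RV, OF, GT, CU]
Visit RV → queue [OF, GT, CU]
Visit OF; enqueue SL → queue [GT, CU, SL]
Visit GT → queue [CU, SL]
Visit CU → queue [SL]
Visit SL → queue []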